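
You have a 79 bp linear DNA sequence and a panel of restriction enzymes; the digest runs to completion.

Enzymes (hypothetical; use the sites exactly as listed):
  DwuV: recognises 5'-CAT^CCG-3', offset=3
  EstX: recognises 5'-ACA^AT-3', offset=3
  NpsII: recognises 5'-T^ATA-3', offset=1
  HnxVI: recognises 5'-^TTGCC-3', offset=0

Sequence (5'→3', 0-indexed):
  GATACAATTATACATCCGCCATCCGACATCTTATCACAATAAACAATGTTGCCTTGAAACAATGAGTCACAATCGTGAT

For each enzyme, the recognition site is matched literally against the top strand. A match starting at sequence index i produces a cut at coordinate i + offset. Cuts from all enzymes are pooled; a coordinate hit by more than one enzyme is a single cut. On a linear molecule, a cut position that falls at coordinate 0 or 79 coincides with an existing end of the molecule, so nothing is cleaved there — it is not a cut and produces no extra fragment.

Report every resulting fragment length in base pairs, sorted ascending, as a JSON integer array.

Site scan:
  DwuV (CATCCG, off=3): starts [12, 19] → cuts [15, 22]
  EstX (ACAAT, off=3): starts [3, 35, 42, 58, 68] → cuts [6, 38, 45, 61, 71]
  NpsII (TATA, off=1): starts [8] → cuts [9]
  HnxVI (TTGCC, off=0): starts [48] → cuts [48]

Pooled cuts: [6, 9, 15, 22, 38, 45, 48, 61, 71]

Fragment lengths:
  [0,6): 6 bp
  [6,9): 3 bp
  [9,15): 6 bp
  [15,22): 7 bp
  [22,38): 16 bp
  [38,45): 7 bp
  [45,48): 3 bp
  [48,61): 13 bp
  [61,71): 10 bp
  [71,79): 8 bp

[3,3,6,6,7,7,8,10,13,16]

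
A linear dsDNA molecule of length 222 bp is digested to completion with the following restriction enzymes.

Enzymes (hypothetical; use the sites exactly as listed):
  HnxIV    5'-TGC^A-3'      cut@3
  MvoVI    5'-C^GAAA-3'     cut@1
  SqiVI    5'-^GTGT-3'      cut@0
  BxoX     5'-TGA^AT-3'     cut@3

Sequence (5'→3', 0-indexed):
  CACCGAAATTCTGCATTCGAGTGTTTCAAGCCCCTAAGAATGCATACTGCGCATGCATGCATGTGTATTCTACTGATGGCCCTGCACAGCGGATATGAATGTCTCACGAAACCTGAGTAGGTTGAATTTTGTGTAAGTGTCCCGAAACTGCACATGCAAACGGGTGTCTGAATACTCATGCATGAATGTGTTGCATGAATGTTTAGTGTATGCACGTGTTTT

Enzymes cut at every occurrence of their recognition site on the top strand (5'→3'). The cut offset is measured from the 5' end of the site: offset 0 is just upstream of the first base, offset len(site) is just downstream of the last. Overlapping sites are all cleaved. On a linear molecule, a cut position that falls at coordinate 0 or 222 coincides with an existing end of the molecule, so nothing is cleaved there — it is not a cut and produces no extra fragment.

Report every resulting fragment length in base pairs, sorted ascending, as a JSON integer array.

[2,2,2,4,4,4,4,5,6,6,6,6,7,7,7,7,8,8,8,9,10,10,13,13,18,23,23]

Per-enzyme occurrences:
  HnxIV (TGCA, off=3): starts [11, 40, 53, 57, 82, 148, 154, 178, 191, 210] → cuts [14, 43, 56, 60, 85, 151, 157, 181, 194, 213]
  MvoVI (CGAAA, off=1): starts [3, 106, 142] → cuts [4, 107, 143]
  SqiVI (GTGT, off=0): starts [20, 62, 130, 136, 163, 187, 205, 215] → cuts [20, 62, 130, 136, 163, 187, 205, 215]
  BxoX (TGAAT, off=3): starts [95, 122, 168, 182, 195] → cuts [98, 125, 171, 185, 198]

Pooled cuts: [4, 14, 20, 43, 56, 60, 62, 85, 98, 107, 125, 130, 136, 143, 151, 157, 163, 171, 181, 185, 187, 194, 198, 205, 213, 215]

Fragments:
  [0,4): 4 bp
  [4,14): 10 bp
  [14,20): 6 bp
  [20,43): 23 bp
  [43,56): 13 bp
  [56,60): 4 bp
  [60,62): 2 bp
  [62,85): 23 bp
  [85,98): 13 bp
  [98,107): 9 bp
  [107,125): 18 bp
  [125,130): 5 bp
  [130,136): 6 bp
  [136,143): 7 bp
  [143,151): 8 bp
  [151,157): 6 bp
  [157,163): 6 bp
  [163,171): 8 bp
  [171,181): 10 bp
  [181,185): 4 bp
  [185,187): 2 bp
  [187,194): 7 bp
  [194,198): 4 bp
  [198,205): 7 bp
  [205,213): 8 bp
  [213,215): 2 bp
  [215,222): 7 bp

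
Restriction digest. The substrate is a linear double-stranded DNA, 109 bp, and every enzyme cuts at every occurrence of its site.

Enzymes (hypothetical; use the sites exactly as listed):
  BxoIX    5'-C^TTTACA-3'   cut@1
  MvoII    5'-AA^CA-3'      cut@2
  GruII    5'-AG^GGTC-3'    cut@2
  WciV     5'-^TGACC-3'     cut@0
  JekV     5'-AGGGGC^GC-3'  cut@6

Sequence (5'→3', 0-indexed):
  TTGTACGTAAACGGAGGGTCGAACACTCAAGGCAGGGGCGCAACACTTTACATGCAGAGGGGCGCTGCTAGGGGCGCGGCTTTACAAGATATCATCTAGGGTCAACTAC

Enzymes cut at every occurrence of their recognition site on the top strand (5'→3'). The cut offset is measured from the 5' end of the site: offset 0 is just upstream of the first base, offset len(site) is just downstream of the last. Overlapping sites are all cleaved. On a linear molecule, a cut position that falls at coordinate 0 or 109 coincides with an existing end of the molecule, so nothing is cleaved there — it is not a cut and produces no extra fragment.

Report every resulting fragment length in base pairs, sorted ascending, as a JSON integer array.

[3,4,5,7,10,12,16,16,17,19]

Site scan:
  BxoIX CTTTACA/1: at [45, 79] ⇒ [46, 80]
  MvoII AACA/2: at [21, 41] ⇒ [23, 43]
  GruII AGGGTC/2: at [14, 97] ⇒ [16, 99]
  WciV (TGACC, off=0): no sites
  JekV AGGGGCGC/6: at [33, 57, 69] ⇒ [39, 63, 75]

All cut coordinates (distinct, sorted): [16, 23, 39, 43, 46, 63, 75, 80, 99]

Fragment lengths:
  [0,16): 16 bp
  [16,23): 7 bp
  [23,39): 16 bp
  [39,43): 4 bp
  [43,46): 3 bp
  [46,63): 17 bp
  [63,75): 12 bp
  [75,80): 5 bp
  [80,99): 19 bp
  [99,109): 10 bp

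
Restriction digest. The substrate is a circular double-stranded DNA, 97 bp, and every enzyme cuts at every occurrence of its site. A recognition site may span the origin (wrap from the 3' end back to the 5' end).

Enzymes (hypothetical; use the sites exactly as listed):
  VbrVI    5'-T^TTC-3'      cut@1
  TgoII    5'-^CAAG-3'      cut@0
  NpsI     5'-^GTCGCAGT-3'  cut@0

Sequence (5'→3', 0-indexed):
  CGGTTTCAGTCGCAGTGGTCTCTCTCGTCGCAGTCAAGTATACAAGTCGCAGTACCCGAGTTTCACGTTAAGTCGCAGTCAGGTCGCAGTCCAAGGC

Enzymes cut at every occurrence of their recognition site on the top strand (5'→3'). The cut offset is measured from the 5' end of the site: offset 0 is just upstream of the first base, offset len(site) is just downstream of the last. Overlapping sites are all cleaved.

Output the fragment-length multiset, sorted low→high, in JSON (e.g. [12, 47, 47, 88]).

Per-enzyme occurrences:
  VbrVI TTTC/1: at [3, 60] ⇒ [4, 61]
  TgoII CAAG/0: at [34, 42, 91] ⇒ [34, 42, 91]
  NpsI GTCGCAGT/0: at [8, 26, 45, 71, 82] ⇒ [8, 26, 45, 71, 82]

Pooled cuts: [4, 8, 26, 34, 42, 45, 61, 71, 82, 91]

Fragment lengths:
  4→8: 4 bp
  8→26: 18 bp
  26→34: 8 bp
  34→42: 8 bp
  42→45: 3 bp
  45→61: 16 bp
  61→71: 10 bp
  71→82: 11 bp
  82→91: 9 bp
  91→4 (wrap): 97-91+4 = 10 bp

[3,4,8,8,9,10,10,11,16,18]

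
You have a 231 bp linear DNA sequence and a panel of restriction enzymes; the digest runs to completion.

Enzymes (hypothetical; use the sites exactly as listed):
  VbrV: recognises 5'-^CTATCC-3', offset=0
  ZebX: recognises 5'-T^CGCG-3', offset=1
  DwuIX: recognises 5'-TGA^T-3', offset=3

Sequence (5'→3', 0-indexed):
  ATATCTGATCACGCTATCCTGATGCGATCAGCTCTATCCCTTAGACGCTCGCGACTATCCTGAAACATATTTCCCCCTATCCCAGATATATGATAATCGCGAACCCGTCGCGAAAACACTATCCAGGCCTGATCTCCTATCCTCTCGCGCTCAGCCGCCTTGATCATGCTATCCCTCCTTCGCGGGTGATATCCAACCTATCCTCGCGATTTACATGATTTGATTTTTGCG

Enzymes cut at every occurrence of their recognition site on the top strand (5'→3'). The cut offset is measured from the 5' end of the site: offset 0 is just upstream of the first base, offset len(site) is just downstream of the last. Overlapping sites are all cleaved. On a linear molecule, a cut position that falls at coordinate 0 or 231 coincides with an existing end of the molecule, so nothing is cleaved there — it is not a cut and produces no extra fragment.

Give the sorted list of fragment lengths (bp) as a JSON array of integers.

[4,4,5,5,5,5,7,8,8,8,9,9,9,10,11,11,12,14,14,16,17,18,22]

Scan for sites:
  VbrV CTATCC/0: at [13, 33, 54, 76, 118, 136, 168, 197] ⇒ [13, 33, 54, 76, 118, 136, 168, 197]
  ZebX TCGCG/1: at [48, 96, 107, 144, 179, 203] ⇒ [49, 97, 108, 145, 180, 204]
  DwuIX TGAT/3: at [5, 19, 90, 129, 160, 186, 215, 220] ⇒ [8, 22, 93, 132, 163, 189, 218, 223]

All cut coordinates (distinct, sorted): [8, 13, 22, 33, 49, 54, 76, 93, 97, 108, 118, 132, 136, 145, 163, 168, 180, 189, 197, 204, 218, 223]

Fragment lengths:
  [0,8): 8 bp
  [8,13): 5 bp
  [13,22): 9 bp
  [22,33): 11 bp
  [33,49): 16 bp
  [49,54): 5 bp
  [54,76): 22 bp
  [76,93): 17 bp
  [93,97): 4 bp
  [97,108): 11 bp
  [108,118): 10 bp
  [118,132): 14 bp
  [132,136): 4 bp
  [136,145): 9 bp
  [145,163): 18 bp
  [163,168): 5 bp
  [168,180): 12 bp
  [180,189): 9 bp
  [189,197): 8 bp
  [197,204): 7 bp
  [204,218): 14 bp
  [218,223): 5 bp
  [223,231): 8 bp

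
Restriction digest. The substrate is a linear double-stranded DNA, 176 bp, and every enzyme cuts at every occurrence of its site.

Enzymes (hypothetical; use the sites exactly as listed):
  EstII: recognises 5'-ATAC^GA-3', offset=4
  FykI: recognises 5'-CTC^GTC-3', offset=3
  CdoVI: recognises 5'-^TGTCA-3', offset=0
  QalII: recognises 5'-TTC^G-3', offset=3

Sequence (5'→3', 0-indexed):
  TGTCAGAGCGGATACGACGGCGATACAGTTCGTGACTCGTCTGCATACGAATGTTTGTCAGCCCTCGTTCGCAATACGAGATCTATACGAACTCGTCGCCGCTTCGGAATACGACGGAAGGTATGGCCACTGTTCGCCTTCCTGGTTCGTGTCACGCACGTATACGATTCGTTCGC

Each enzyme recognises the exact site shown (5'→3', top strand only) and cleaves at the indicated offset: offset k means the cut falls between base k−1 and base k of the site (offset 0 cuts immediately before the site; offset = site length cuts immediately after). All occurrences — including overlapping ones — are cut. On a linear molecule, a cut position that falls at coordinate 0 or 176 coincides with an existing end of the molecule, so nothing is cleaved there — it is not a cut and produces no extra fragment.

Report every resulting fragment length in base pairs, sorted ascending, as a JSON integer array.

[1,2,4,5,6,7,7,7,7,10,11,11,13,15,15,16,16,23]

Site scan:
  EstII (ATACGA, off=4): starts [11, 44, 73, 84, 108, 161] → cuts [15, 48, 77, 88, 112, 165]
  FykI (CTCGTC, off=3): starts [35, 91] → cuts [38, 94]
  CdoVI (TGTCA, off=0): starts [0, 55, 149] → cuts [55, 149] (position 0 is a terminus of the linear molecule — no cut)
  QalII (TTCG, off=3): starts [28, 67, 102, 132, 145, 167, 171] → cuts [31, 70, 105, 135, 148, 170, 174]

Pooled cuts: [15, 31, 38, 48, 55, 70, 77, 88, 94, 105, 112, 135, 148, 149, 165, 170, 174]

Fragment lengths:
  [0,15): 15 bp
  [15,31): 16 bp
  [31,38): 7 bp
  [38,48): 10 bp
  [48,55): 7 bp
  [55,70): 15 bp
  [70,77): 7 bp
  [77,88): 11 bp
  [88,94): 6 bp
  [94,105): 11 bp
  [105,112): 7 bp
  [112,135): 23 bp
  [135,148): 13 bp
  [148,149): 1 bp
  [149,165): 16 bp
  [165,170): 5 bp
  [170,174): 4 bp
  [174,176): 2 bp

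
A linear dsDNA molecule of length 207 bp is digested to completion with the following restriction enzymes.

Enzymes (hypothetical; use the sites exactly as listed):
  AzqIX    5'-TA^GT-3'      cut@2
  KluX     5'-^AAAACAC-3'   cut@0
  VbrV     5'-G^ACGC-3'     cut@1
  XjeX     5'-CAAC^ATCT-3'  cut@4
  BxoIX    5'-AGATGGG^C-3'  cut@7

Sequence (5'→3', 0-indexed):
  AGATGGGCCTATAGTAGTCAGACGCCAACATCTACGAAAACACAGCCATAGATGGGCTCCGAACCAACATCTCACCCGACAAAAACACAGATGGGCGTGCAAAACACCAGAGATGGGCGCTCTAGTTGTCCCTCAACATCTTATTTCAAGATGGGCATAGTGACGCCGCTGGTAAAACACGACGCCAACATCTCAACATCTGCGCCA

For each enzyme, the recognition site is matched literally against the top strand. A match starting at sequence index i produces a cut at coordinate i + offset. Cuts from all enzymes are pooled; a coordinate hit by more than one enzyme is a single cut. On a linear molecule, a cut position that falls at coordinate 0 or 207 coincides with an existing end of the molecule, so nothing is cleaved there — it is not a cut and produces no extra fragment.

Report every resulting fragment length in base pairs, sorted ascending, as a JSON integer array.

[3,3,4,5,5,6,7,7,7,8,8,8,8,10,11,12,13,13,14,17,18,20]

Per-enzyme occurrences:
  AzqIX TAGT/2: at [11, 14, 122, 157] ⇒ [13, 16, 124, 159]
  KluX AAAACAC/0: at [36, 81, 100, 173] ⇒ [36, 81, 100, 173]
  VbrV GACGC/1: at [20, 161, 180] ⇒ [21, 162, 181]
  XjeX CAACATCT/4: at [25, 64, 133, 185, 193] ⇒ [29, 68, 137, 189, 197]
  BxoIX AGATGGGC/7: at [0, 49, 88, 110, 148] ⇒ [7, 56, 95, 117, 155]

All cut coordinates (distinct, sorted): [7, 13, 16, 21, 29, 36, 56, 68, 81, 95, 100, 117, 124, 137, 155, 159, 162, 173, 181, 189, 197]

Fragment lengths:
  [0,7): 7 bp
  [7,13): 6 bp
  [13,16): 3 bp
  [16,21): 5 bp
  [21,29): 8 bp
  [29,36): 7 bp
  [36,56): 20 bp
  [56,68): 12 bp
  [68,81): 13 bp
  [81,95): 14 bp
  [95,100): 5 bp
  [100,117): 17 bp
  [117,124): 7 bp
  [124,137): 13 bp
  [137,155): 18 bp
  [155,159): 4 bp
  [159,162): 3 bp
  [162,173): 11 bp
  [173,181): 8 bp
  [181,189): 8 bp
  [189,197): 8 bp
  [197,207): 10 bp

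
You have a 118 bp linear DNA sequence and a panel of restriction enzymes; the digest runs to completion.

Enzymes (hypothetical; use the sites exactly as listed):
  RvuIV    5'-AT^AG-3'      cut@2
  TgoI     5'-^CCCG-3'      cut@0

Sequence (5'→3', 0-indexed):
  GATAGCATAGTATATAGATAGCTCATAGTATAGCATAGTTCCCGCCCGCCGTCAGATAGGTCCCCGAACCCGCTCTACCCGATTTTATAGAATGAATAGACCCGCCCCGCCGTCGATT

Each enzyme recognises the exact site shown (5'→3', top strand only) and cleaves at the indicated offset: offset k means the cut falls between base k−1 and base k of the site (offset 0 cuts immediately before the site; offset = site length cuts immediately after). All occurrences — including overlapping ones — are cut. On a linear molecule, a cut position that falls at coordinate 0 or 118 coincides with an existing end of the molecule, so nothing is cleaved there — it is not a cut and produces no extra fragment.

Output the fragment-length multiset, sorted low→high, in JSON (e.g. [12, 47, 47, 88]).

[3,3,4,4,4,5,5,5,5,5,6,7,7,9,9,11,13,13]

Site scan:
  RvuIV ATAG/2: at [1, 6, 13, 17, 24, 29, 34, 55, 86, 95] ⇒ [3, 8, 15, 19, 26, 31, 36, 57, 88, 97]
  TgoI CCCG/0: at [40, 44, 62, 68, 77, 100, 105] ⇒ [40, 44, 62, 68, 77, 100, 105]

All cut coordinates (distinct, sorted): [3, 8, 15, 19, 26, 31, 36, 40, 44, 57, 62, 68, 77, 88, 97, 100, 105]

Fragments:
  [0,3): 3 bp
  [3,8): 5 bp
  [8,15): 7 bp
  [15,19): 4 bp
  [19,26): 7 bp
  [26,31): 5 bp
  [31,36): 5 bp
  [36,40): 4 bp
  [40,44): 4 bp
  [44,57): 13 bp
  [57,62): 5 bp
  [62,68): 6 bp
  [68,77): 9 bp
  [77,88): 11 bp
  [88,97): 9 bp
  [97,100): 3 bp
  [100,105): 5 bp
  [105,118): 13 bp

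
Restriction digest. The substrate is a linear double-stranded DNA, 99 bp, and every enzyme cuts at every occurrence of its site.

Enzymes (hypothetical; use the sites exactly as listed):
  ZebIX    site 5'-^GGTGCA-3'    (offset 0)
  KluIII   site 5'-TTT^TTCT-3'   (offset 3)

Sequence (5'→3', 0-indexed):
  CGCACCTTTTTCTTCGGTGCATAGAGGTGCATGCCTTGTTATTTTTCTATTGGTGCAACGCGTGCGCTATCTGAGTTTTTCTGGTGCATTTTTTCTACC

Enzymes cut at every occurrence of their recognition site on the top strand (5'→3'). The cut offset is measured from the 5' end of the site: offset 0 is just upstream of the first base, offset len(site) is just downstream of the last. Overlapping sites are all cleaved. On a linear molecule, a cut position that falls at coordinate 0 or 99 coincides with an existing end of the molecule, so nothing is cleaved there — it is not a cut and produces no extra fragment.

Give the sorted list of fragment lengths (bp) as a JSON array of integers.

[4,6,7,7,9,10,10,19,27]

Scan for sites:
  ZebIX GGTGCA/0: at [15, 25, 51, 82] ⇒ [15, 25, 51, 82]
  KluIII TTTTTCT/3: at [6, 41, 75, 89] ⇒ [9, 44, 78, 92]

All cut coordinates (distinct, sorted): [9, 15, 25, 44, 51, 78, 82, 92]

Fragments:
  [0,9): 9 bp
  [9,15): 6 bp
  [15,25): 10 bp
  [25,44): 19 bp
  [44,51): 7 bp
  [51,78): 27 bp
  [78,82): 4 bp
  [82,92): 10 bp
  [92,99): 7 bp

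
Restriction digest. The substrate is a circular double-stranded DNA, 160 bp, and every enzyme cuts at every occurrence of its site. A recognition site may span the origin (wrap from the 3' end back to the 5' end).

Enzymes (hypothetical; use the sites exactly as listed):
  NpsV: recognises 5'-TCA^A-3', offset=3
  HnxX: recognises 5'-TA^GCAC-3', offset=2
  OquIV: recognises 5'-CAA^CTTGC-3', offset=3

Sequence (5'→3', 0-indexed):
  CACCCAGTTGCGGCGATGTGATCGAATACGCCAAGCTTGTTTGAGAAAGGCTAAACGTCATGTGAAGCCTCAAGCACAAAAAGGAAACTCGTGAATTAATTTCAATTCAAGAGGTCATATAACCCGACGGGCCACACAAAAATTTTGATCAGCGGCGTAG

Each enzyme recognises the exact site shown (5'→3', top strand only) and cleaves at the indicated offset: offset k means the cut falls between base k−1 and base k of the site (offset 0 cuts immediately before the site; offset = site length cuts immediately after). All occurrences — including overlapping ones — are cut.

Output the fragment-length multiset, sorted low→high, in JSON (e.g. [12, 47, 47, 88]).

[5,32,50,73]

Site scan:
  NpsV (TCAA, off=3): starts [69, 101, 106] → cuts [72, 104, 109]
  HnxX (TAGCAC, off=2): starts [157] → cuts [159]
  OquIV (CAACTTGC, off=3): no sites

All cut coordinates (distinct, sorted): [72, 104, 109, 159]

Fragments:
  72→104: 32 bp
  104→109: 5 bp
  109→159: 50 bp
  159→72 (wrap): 160-159+72 = 73 bp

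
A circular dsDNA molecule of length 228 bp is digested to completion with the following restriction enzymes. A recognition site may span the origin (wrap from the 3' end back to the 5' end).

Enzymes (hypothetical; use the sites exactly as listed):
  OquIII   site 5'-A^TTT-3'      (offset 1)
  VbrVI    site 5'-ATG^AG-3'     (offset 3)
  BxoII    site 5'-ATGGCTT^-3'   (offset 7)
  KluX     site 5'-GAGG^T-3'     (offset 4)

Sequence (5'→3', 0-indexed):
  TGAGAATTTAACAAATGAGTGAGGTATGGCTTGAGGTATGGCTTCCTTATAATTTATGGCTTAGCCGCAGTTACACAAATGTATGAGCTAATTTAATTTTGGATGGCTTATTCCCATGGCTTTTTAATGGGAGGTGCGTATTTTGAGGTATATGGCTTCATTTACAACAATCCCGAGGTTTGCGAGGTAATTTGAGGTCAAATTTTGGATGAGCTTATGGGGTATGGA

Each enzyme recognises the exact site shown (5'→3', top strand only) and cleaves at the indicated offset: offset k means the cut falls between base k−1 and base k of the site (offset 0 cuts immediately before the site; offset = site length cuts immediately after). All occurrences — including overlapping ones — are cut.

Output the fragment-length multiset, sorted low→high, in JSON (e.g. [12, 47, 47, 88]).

[2,3,4,4,5,5,6,6,7,7,8,8,8,8,9,9,10,10,11,12,13,13,18,19,23]

Scan for sites:
  OquIII ATTT/1: at [5, 51, 90, 95, 139, 159, 189, 201] ⇒ [6, 52, 91, 96, 140, 160, 190, 202]
  VbrVI ATGAG/3: at [14, 82, 208, 227] ⇒ [2, 17, 85, 211]
  BxoII ATGGCTT/7: at [25, 37, 55, 102, 115, 151] ⇒ [32, 44, 62, 109, 122, 158]
  KluX GAGGT/4: at [20, 32, 130, 144, 174, 183, 193] ⇒ [24, 36, 134, 148, 178, 187, 197]

Pooled cuts: [2, 6, 17, 24, 32, 36, 44, 52, 62, 85, 91, 96, 109, 122, 134, 140, 148, 158, 160, 178, 187, 190, 197, 202, 211]

Fragments:
  2→6: 4 bp
  6→17: 11 bp
  17→24: 7 bp
  24→32: 8 bp
  32→36: 4 bp
  36→44: 8 bp
  44→52: 8 bp
  52→62: 10 bp
  62→85: 23 bp
  85→91: 6 bp
  91→96: 5 bp
  96→109: 13 bp
  109→122: 13 bp
  122→134: 12 bp
  134→140: 6 bp
  140→148: 8 bp
  148→158: 10 bp
  158→160: 2 bp
  160→178: 18 bp
  178→187: 9 bp
  187→190: 3 bp
  190→197: 7 bp
  197→202: 5 bp
  202→211: 9 bp
  211→2 (wrap): 228-211+2 = 19 bp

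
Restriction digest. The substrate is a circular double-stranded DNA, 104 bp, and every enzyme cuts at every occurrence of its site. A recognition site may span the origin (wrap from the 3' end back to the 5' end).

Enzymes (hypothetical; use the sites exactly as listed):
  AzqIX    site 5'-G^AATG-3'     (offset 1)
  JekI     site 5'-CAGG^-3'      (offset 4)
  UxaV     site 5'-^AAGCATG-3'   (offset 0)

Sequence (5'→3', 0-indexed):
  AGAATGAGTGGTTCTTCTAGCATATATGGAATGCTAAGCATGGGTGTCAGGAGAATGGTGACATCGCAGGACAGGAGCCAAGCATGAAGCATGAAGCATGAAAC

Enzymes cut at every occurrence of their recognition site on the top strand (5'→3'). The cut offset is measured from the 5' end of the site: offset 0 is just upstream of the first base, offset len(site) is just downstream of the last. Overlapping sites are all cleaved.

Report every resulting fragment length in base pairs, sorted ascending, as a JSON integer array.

[2,4,5,6,7,7,13,16,17,27]

Site scan:
  AzqIX (GAATG, off=1): starts [1, 28, 52] → cuts [2, 29, 53]
  JekI (CAGG, off=4): starts [47, 66, 71] → cuts [51, 70, 75]
  UxaV (AAGCATG, off=0): starts [35, 79, 86, 93] → cuts [35, 79, 86, 93]

Pooled cuts: [2, 29, 35, 51, 53, 70, 75, 79, 86, 93]

Fragment lengths:
  2→29: 27 bp
  29→35: 6 bp
  35→51: 16 bp
  51→53: 2 bp
  53→70: 17 bp
  70→75: 5 bp
  75→79: 4 bp
  79→86: 7 bp
  86→93: 7 bp
  93→2 (wrap): 104-93+2 = 13 bp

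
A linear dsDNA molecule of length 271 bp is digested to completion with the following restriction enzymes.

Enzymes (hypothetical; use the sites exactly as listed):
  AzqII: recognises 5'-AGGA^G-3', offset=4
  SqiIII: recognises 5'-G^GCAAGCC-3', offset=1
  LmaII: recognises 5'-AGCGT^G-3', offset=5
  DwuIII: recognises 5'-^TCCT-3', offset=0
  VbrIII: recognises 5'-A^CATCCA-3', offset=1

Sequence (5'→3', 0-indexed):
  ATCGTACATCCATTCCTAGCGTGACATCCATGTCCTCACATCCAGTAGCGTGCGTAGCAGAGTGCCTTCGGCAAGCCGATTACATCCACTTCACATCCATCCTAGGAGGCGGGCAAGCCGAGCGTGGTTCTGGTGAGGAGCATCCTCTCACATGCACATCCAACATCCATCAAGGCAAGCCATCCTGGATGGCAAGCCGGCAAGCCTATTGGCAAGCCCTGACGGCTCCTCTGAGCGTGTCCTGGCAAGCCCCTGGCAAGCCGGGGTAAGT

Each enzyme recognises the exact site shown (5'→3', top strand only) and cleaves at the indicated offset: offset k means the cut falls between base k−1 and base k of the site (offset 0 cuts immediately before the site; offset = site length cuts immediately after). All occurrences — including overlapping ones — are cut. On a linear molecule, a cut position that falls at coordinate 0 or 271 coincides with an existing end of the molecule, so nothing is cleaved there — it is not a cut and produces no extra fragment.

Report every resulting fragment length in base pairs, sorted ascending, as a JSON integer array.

[1,2,3,5,5,6,6,6,7,7,8,8,8,8,9,9,11,11,11,12,12,12,13,13,14,14,15,16,19]

Site scan:
  AzqII (AGGAG, off=4): starts [103, 135] → cuts [107, 139]
  SqiIII (GGCAAGCC, off=1): starts [69, 111, 173, 190, 198, 210, 243, 254] → cuts [70, 112, 174, 191, 199, 211, 244, 255]
  LmaII (AGCGTG, off=5): starts [17, 46, 120, 233] → cuts [22, 51, 125, 238]
  DwuIII (TCCT, off=0): starts [13, 32, 99, 142, 182, 226, 239] → cuts [13, 32, 99, 142, 182, 226, 239]
  VbrIII (ACATCCA, off=1): starts [5, 23, 37, 81, 92, 155, 162] → cuts [6, 24, 38, 82, 93, 156, 163]

Pooled cuts: [6, 13, 22, 24, 32, 38, 51, 70, 82, 93, 99, 107, 112, 125, 139, 142, 156, 163, 174, 182, 191, 199, 211, 226, 238, 239, 244, 255]

Fragment lengths:
  [0,6): 6 bp
  [6,13): 7 bp
  [13,22): 9 bp
  [22,24): 2 bp
  [24,32): 8 bp
  [32,38): 6 bp
  [38,51): 13 bp
  [51,70): 19 bp
  [70,82): 12 bp
  [82,93): 11 bp
  [93,99): 6 bp
  [99,107): 8 bp
  [107,112): 5 bp
  [112,125): 13 bp
  [125,139): 14 bp
  [139,142): 3 bp
  [142,156): 14 bp
  [156,163): 7 bp
  [163,174): 11 bp
  [174,182): 8 bp
  [182,191): 9 bp
  [191,199): 8 bp
  [199,211): 12 bp
  [211,226): 15 bp
  [226,238): 12 bp
  [238,239): 1 bp
  [239,244): 5 bp
  [244,255): 11 bp
  [255,271): 16 bp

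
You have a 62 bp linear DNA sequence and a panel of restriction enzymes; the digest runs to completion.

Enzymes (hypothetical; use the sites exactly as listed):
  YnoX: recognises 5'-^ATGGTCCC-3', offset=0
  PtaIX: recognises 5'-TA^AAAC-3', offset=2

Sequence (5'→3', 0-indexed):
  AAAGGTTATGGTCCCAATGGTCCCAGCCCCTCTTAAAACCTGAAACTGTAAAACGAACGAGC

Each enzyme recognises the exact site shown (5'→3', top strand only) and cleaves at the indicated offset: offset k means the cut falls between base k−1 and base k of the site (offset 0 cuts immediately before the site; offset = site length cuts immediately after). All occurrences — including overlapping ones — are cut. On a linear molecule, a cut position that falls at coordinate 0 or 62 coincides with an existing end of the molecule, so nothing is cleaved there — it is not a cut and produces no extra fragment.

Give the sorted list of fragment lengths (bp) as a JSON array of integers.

[7,9,12,15,19]

Site scan:
  YnoX ATGGTCCC/0: at [7, 16] ⇒ [7, 16]
  PtaIX TAAAAC/2: at [33, 48] ⇒ [35, 50]

All cut coordinates (distinct, sorted): [7, 16, 35, 50]

Fragments:
  [0,7): 7 bp
  [7,16): 9 bp
  [16,35): 19 bp
  [35,50): 15 bp
  [50,62): 12 bp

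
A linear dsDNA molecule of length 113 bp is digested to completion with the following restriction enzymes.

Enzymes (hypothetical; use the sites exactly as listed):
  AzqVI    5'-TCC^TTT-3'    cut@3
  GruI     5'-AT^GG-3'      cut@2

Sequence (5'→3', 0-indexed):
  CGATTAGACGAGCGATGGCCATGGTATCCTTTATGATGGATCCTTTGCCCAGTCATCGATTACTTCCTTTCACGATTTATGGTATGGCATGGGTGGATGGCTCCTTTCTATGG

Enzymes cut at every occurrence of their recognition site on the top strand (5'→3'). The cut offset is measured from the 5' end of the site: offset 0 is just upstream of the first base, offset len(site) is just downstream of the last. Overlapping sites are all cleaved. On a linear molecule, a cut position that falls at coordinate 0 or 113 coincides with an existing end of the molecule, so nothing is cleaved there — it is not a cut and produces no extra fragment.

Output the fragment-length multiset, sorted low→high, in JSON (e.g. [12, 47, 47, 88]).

[2,5,5,6,6,6,7,7,8,8,13,16,24]

Per-enzyme occurrences:
  AzqVI TCCTTT/3: at [26, 40, 64, 101] ⇒ [29, 43, 67, 104]
  GruI ATGG/2: at [14, 20, 35, 78, 83, 88, 96, 109] ⇒ [16, 22, 37, 80, 85, 90, 98, 111]

All cut coordinates (distinct, sorted): [16, 22, 29, 37, 43, 67, 80, 85, 90, 98, 104, 111]

Fragment lengths:
  [0,16): 16 bp
  [16,22): 6 bp
  [22,29): 7 bp
  [29,37): 8 bp
  [37,43): 6 bp
  [43,67): 24 bp
  [67,80): 13 bp
  [80,85): 5 bp
  [85,90): 5 bp
  [90,98): 8 bp
  [98,104): 6 bp
  [104,111): 7 bp
  [111,113): 2 bp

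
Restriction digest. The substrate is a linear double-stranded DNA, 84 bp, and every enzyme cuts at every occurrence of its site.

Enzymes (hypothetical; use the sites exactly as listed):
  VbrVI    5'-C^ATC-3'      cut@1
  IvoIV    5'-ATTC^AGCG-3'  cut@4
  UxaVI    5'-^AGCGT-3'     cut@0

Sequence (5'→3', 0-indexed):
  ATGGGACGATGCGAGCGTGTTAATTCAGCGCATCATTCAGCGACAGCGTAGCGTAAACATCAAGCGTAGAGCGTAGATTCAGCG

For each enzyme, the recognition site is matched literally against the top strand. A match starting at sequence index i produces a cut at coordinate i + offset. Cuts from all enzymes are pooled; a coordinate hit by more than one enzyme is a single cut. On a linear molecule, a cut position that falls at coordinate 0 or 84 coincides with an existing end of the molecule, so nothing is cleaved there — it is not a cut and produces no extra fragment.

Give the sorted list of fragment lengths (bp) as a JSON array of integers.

Scan for sites:
  VbrVI CATC/1: at [30, 57] ⇒ [31, 58]
  IvoIV ATTCAGCG/4: at [22, 34, 76] ⇒ [26, 38, 80]
  UxaVI AGCGT/0: at [13, 44, 49, 62, 69] ⇒ [13, 44, 49, 62, 69]

All cut coordinates (distinct, sorted): [13, 26, 31, 38, 44, 49, 58, 62, 69, 80]

Fragments:
  [0,13): 13 bp
  [13,26): 13 bp
  [26,31): 5 bp
  [31,38): 7 bp
  [38,44): 6 bp
  [44,49): 5 bp
  [49,58): 9 bp
  [58,62): 4 bp
  [62,69): 7 bp
  [69,80): 11 bp
  [80,84): 4 bp

[4,4,5,5,6,7,7,9,11,13,13]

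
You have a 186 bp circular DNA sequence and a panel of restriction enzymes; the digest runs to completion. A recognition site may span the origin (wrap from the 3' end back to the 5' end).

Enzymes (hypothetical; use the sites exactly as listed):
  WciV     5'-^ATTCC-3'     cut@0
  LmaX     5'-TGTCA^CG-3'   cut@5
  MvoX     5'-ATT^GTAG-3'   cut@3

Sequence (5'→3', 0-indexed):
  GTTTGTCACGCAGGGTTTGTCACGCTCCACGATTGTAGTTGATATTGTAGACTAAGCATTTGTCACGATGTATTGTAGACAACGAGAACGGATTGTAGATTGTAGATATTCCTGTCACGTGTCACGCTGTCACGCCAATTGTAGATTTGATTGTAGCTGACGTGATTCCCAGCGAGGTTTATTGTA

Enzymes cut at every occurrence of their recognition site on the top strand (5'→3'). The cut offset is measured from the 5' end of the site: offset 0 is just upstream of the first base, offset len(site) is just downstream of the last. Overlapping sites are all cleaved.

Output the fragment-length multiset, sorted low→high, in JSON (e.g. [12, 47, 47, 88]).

Site scan:
  WciV ATTCC/0: at [107, 164] ⇒ [107, 164]
  LmaX TGTCACG/5: at [3, 17, 60, 112, 119, 127] ⇒ [8, 22, 65, 117, 124, 132]
  MvoX ATTGTAG/3: at [31, 43, 71, 91, 98, 137, 149, 180] ⇒ [34, 46, 74, 94, 101, 140, 152, 183]

Pooled cuts: [8, 22, 34, 46, 65, 74, 94, 101, 107, 117, 124, 132, 140, 152, 164, 183]

Fragments:
  8→22: 14 bp
  22→34: 12 bp
  34→46: 12 bp
  46→65: 19 bp
  65→74: 9 bp
  74→94: 20 bp
  94→101: 7 bp
  101→107: 6 bp
  107→117: 10 bp
  117→124: 7 bp
  124→132: 8 bp
  132→140: 8 bp
  140→152: 12 bp
  152→164: 12 bp
  164→183: 19 bp
  183→8 (wrap): 186-183+8 = 11 bp

[6,7,7,8,8,9,10,11,12,12,12,12,14,19,19,20]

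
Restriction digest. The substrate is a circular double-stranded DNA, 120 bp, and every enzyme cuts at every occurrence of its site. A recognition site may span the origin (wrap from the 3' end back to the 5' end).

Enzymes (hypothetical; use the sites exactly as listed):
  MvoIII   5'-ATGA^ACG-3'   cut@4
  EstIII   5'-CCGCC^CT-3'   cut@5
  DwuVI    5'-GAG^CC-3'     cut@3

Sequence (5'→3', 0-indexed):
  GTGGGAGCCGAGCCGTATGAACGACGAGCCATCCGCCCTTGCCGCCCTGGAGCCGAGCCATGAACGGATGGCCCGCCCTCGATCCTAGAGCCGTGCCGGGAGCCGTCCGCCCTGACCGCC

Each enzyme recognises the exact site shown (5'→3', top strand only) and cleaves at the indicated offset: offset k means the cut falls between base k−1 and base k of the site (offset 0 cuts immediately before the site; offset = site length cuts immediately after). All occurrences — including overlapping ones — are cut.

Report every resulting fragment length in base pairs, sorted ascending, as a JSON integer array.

Per-enzyme occurrences:
  MvoIII ATGAACG/4: at [16, 59] ⇒ [20, 63]
  EstIII CCGCCCT/5: at [32, 41, 72, 106] ⇒ [37, 46, 77, 111]
  DwuVI GAGCC/3: at [4, 9, 25, 49, 54, 87, 99] ⇒ [7, 12, 28, 52, 57, 90, 102]

Pooled cuts: [7, 12, 20, 28, 37, 46, 52, 57, 63, 77, 90, 102, 111]

Fragments:
  7→12: 5 bp
  12→20: 8 bp
  20→28: 8 bp
  28→37: 9 bp
  37→46: 9 bp
  46→52: 6 bp
  52→57: 5 bp
  57→63: 6 bp
  63→77: 14 bp
  77→90: 13 bp
  90→102: 12 bp
  102→111: 9 bp
  111→7 (wrap): 120-111+7 = 16 bp

[5,5,6,6,8,8,9,9,9,12,13,14,16]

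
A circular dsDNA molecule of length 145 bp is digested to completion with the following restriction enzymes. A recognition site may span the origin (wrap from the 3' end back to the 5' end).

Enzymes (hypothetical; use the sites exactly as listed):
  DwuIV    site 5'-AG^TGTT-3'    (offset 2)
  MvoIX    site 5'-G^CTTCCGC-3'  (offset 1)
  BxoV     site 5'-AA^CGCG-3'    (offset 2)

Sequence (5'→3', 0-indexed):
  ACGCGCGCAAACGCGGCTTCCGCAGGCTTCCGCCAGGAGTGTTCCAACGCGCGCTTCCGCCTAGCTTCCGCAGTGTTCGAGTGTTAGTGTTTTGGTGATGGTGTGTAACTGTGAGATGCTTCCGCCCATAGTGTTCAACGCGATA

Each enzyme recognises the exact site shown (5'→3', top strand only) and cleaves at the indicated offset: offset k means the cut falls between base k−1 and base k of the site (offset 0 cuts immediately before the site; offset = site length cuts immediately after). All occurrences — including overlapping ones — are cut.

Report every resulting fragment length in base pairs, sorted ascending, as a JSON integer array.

[5,6,6,7,8,8,8,9,10,10,11,13,13,31]

Per-enzyme occurrences:
  DwuIV AGTGTT/2: at [37, 71, 79, 85, 129] ⇒ [39, 73, 81, 87, 131]
  MvoIX GCTTCCGC/1: at [15, 25, 52, 63, 117] ⇒ [16, 26, 53, 64, 118]
  BxoV AACGCG/2: at [9, 45, 136, 144] ⇒ [1, 11, 47, 138]

All cut coordinates (distinct, sorted): [1, 11, 16, 26, 39, 47, 53, 64, 73, 81, 87, 118, 131, 138]

Fragment lengths:
  1→11: 10 bp
  11→16: 5 bp
  16→26: 10 bp
  26→39: 13 bp
  39→47: 8 bp
  47→53: 6 bp
  53→64: 11 bp
  64→73: 9 bp
  73→81: 8 bp
  81→87: 6 bp
  87→118: 31 bp
  118→131: 13 bp
  131→138: 7 bp
  138→1 (wrap): 145-138+1 = 8 bp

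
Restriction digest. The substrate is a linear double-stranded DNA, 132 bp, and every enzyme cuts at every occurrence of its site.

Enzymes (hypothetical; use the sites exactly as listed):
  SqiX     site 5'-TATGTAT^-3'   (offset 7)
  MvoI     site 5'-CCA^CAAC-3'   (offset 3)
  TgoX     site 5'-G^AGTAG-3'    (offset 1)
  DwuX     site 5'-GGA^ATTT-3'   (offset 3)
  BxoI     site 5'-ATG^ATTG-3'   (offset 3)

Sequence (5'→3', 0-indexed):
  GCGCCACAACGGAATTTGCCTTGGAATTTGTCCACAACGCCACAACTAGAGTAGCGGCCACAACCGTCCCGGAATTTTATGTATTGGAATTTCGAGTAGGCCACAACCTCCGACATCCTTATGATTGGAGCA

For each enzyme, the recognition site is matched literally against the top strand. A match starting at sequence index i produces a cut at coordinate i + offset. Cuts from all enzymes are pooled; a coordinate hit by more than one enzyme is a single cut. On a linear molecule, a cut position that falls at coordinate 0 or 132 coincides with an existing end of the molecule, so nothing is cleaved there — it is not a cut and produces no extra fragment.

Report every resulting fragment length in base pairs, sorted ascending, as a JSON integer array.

Scan for sites:
  SqiX (TATGTAT, off=7): starts [77] → cuts [84]
  MvoI (CCACAAC, off=3): starts [3, 31, 39, 57, 100] → cuts [6, 34, 42, 60, 103]
  TgoX (GAGTAG, off=1): starts [48, 93] → cuts [49, 94]
  DwuX (GGAATTT, off=3): starts [10, 22, 70, 85] → cuts [13, 25, 73, 88]
  BxoI (ATGATTG, off=3): starts [120] → cuts [123]

All cut coordinates (distinct, sorted): [6, 13, 25, 34, 42, 49, 60, 73, 84, 88, 94, 103, 123]

Fragment lengths:
  [0,6): 6 bp
  [6,13): 7 bp
  [13,25): 12 bp
  [25,34): 9 bp
  [34,42): 8 bp
  [42,49): 7 bp
  [49,60): 11 bp
  [60,73): 13 bp
  [73,84): 11 bp
  [84,88): 4 bp
  [88,94): 6 bp
  [94,103): 9 bp
  [103,123): 20 bp
  [123,132): 9 bp

[4,6,6,7,7,8,9,9,9,11,11,12,13,20]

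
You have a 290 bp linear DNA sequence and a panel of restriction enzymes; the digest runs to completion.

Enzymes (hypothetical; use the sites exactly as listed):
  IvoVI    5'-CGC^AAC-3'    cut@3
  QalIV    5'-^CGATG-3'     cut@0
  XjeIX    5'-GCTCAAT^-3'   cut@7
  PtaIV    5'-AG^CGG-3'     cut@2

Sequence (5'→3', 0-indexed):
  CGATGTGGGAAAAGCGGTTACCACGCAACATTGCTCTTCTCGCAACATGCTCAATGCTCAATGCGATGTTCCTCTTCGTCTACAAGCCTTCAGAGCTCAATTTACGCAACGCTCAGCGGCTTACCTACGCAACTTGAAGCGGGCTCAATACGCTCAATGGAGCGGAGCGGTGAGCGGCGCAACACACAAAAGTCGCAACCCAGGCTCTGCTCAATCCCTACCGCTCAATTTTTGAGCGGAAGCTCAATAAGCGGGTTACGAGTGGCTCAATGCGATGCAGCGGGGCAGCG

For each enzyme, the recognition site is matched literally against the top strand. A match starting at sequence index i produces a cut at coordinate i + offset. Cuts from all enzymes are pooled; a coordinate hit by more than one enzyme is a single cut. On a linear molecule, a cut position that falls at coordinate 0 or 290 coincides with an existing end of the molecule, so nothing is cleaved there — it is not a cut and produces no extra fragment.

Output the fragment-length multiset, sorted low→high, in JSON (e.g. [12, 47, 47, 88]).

[1,1,3,4,5,6,6,7,7,7,8,9,9,9,10,10,12,12,12,14,14,14,16,17,19,20,38]

Scan for sites:
  IvoVI CGCAAC/3: at [23, 40, 104, 127, 177, 193] ⇒ [26, 43, 107, 130, 180, 196]
  QalIV CGATG/0: at [0, 63, 272] ⇒ [63, 272] (position 0 is a terminus of the linear molecule — no cut)
  XjeIX GCTCAAT/7: at [48, 55, 94, 142, 151, 208, 222, 241, 264] ⇒ [55, 62, 101, 149, 158, 215, 229, 248, 271]
  PtaIV AGCGG/2: at [12, 114, 137, 160, 165, 172, 234, 249, 278] ⇒ [14, 116, 139, 162, 167, 174, 236, 251, 280]

All cut coordinates (distinct, sorted): [14, 26, 43, 55, 62, 63, 101, 107, 116, 130, 139, 149, 158, 162, 167, 174, 180, 196, 215, 229, 236, 248, 251, 271, 272, 280]

Fragments:
  [0,14): 14 bp
  [14,26): 12 bp
  [26,43): 17 bp
  [43,55): 12 bp
  [55,62): 7 bp
  [62,63): 1 bp
  [63,101): 38 bp
  [101,107): 6 bp
  [107,116): 9 bp
  [116,130): 14 bp
  [130,139): 9 bp
  [139,149): 10 bp
  [149,158): 9 bp
  [158,162): 4 bp
  [162,167): 5 bp
  [167,174): 7 bp
  [174,180): 6 bp
  [180,196): 16 bp
  [196,215): 19 bp
  [215,229): 14 bp
  [229,236): 7 bp
  [236,248): 12 bp
  [248,251): 3 bp
  [251,271): 20 bp
  [271,272): 1 bp
  [272,280): 8 bp
  [280,290): 10 bp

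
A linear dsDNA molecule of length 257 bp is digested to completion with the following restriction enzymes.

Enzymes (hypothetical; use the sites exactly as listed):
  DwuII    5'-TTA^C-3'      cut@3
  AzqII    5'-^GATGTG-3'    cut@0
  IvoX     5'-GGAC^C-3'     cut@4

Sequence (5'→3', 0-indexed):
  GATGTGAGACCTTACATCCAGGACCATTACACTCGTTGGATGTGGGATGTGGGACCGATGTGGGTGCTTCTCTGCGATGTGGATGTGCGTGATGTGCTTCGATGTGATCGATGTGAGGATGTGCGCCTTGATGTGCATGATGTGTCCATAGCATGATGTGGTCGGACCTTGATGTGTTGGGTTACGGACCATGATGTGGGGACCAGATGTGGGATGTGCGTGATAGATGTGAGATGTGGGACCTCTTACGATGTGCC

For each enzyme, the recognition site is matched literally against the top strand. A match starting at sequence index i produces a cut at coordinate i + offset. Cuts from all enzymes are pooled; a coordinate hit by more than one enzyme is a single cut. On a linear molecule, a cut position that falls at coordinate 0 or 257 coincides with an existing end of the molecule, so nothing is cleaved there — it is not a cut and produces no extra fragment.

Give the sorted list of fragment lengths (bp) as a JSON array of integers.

[1,1,2,3,3,5,5,6,6,7,7,7,8,8,9,9,9,9,10,10,10,10,11,12,13,13,14,14,16,19]

Site scan:
  DwuII (TTAC, off=3): starts [11, 26, 181, 245] → cuts [14, 29, 184, 248]
  AzqII (GATGTG, off=0): starts [0, 38, 45, 56, 75, 81, 90, 100, 109, 117, 129, 138, 154, 170, 192, 205, 212, 225, 232, 249] → cuts [38, 45, 56, 75, 81, 90, 100, 109, 117, 129, 138, 154, 170, 192, 205, 212, 225, 232, 249] (position 0 is a terminus of the linear molecule — no cut)
  IvoX (GGACC, off=4): starts [20, 51, 163, 185, 199, 238] → cuts [24, 55, 167, 189, 203, 242]

All cut coordinates (distinct, sorted): [14, 24, 29, 38, 45, 55, 56, 75, 81, 90, 100, 109, 117, 129, 138, 154, 167, 170, 184, 189, 192, 203, 205, 212, 225, 232, 242, 248, 249]

Fragments:
  [0,14): 14 bp
  [14,24): 10 bp
  [24,29): 5 bp
  [29,38): 9 bp
  [38,45): 7 bp
  [45,55): 10 bp
  [55,56): 1 bp
  [56,75): 19 bp
  [75,81): 6 bp
  [81,90): 9 bp
  [90,100): 10 bp
  [100,109): 9 bp
  [109,117): 8 bp
  [117,129): 12 bp
  [129,138): 9 bp
  [138,154): 16 bp
  [154,167): 13 bp
  [167,170): 3 bp
  [170,184): 14 bp
  [184,189): 5 bp
  [189,192): 3 bp
  [192,203): 11 bp
  [203,205): 2 bp
  [205,212): 7 bp
  [212,225): 13 bp
  [225,232): 7 bp
  [232,242): 10 bp
  [242,248): 6 bp
  [248,249): 1 bp
  [249,257): 8 bp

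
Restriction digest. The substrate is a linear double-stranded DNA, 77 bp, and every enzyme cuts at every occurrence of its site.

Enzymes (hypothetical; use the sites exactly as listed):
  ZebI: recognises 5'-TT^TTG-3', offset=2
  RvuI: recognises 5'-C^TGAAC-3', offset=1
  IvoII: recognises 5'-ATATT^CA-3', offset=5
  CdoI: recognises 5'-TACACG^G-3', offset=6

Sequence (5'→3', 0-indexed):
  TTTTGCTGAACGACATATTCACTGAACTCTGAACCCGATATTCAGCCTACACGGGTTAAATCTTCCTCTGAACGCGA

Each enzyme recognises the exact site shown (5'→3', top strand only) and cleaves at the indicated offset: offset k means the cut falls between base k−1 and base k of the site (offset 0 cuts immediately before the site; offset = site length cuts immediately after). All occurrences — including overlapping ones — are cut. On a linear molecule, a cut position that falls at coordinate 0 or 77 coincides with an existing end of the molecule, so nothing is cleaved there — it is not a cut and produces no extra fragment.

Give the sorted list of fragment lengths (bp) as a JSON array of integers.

[2,3,4,7,9,11,13,13,15]

Per-enzyme occurrences:
  ZebI TTTTG/2: at [0] ⇒ [2]
  RvuI CTGAAC/1: at [5, 21, 28, 67] ⇒ [6, 22, 29, 68]
  IvoII ATATTCA/5: at [14, 37] ⇒ [19, 42]
  CdoI TACACGG/6: at [47] ⇒ [53]

Pooled cuts: [2, 6, 19, 22, 29, 42, 53, 68]

Fragment lengths:
  [0,2): 2 bp
  [2,6): 4 bp
  [6,19): 13 bp
  [19,22): 3 bp
  [22,29): 7 bp
  [29,42): 13 bp
  [42,53): 11 bp
  [53,68): 15 bp
  [68,77): 9 bp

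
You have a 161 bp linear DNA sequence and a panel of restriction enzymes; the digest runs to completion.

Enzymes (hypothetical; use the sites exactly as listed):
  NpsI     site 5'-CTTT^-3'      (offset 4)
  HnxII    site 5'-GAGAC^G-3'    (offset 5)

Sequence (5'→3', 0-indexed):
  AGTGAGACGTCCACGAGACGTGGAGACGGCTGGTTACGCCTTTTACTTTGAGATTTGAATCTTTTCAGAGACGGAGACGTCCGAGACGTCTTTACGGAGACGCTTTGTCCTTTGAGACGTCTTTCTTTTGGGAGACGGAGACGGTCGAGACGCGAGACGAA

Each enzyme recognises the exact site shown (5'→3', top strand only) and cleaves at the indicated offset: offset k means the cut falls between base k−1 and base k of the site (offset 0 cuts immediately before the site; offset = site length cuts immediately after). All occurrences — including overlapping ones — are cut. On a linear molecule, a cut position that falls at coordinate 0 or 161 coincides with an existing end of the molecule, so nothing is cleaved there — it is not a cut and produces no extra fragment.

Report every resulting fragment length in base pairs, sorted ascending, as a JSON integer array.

Per-enzyme occurrences:
  NpsI (CTTT, off=4): starts [39, 45, 60, 89, 102, 109, 120, 124] → cuts [43, 49, 64, 93, 106, 113, 124, 128]
  HnxII (GAGACG, off=5): starts [3, 14, 22, 67, 73, 82, 96, 113, 131, 137, 146, 153] → cuts [8, 19, 27, 72, 78, 87, 101, 118, 136, 142, 151, 158]

Pooled cuts: [8, 19, 27, 43, 49, 64, 72, 78, 87, 93, 101, 106, 113, 118, 124, 128, 136, 142, 151, 158]

Fragment lengths:
  [0,8): 8 bp
  [8,19): 11 bp
  [19,27): 8 bp
  [27,43): 16 bp
  [43,49): 6 bp
  [49,64): 15 bp
  [64,72): 8 bp
  [72,78): 6 bp
  [78,87): 9 bp
  [87,93): 6 bp
  [93,101): 8 bp
  [101,106): 5 bp
  [106,113): 7 bp
  [113,118): 5 bp
  [118,124): 6 bp
  [124,128): 4 bp
  [128,136): 8 bp
  [136,142): 6 bp
  [142,151): 9 bp
  [151,158): 7 bp
  [158,161): 3 bp

[3,4,5,5,6,6,6,6,6,7,7,8,8,8,8,8,9,9,11,15,16]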